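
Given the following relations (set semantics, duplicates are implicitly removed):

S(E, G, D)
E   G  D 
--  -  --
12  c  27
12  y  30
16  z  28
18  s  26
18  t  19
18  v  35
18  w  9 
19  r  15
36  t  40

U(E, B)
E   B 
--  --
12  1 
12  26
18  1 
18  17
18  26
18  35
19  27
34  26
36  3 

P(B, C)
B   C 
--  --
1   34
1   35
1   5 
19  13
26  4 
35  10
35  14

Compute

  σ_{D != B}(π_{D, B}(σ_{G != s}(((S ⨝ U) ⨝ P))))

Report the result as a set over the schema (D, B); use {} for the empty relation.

Joining S and U on E yields {(12, c, 27, 1), (12, c, 27, 26), (12, y, 30, 1), (12, y, 30, 26), (18, s, 26, 1), (18, s, 26, 17), (18, s, 26, 26), (18, s, 26, 35), (18, t, 19, 1), (18, t, 19, 17), (18, t, 19, 26), (18, t, 19, 35), (18, v, 35, 1), (18, v, 35, 17), (18, v, 35, 26), (18, v, 35, 35), (18, w, 9, 1), (18, w, 9, 17), (18, w, 9, 26), (18, w, 9, 35), (19, r, 15, 27), (36, t, 40, 3)}.
Joining (S ⨝ U) and P on B yields {(12, c, 27, 1, 34), (12, c, 27, 1, 35), (12, c, 27, 1, 5), (12, c, 27, 26, 4), (12, y, 30, 1, 34), (12, y, 30, 1, 35), (12, y, 30, 1, 5), (12, y, 30, 26, 4), (18, s, 26, 1, 34), (18, s, 26, 1, 35), (18, s, 26, 1, 5), (18, s, 26, 26, 4), (18, s, 26, 35, 10), (18, s, 26, 35, 14), (18, t, 19, 1, 34), (18, t, 19, 1, 35), (18, t, 19, 1, 5), (18, t, 19, 26, 4), (18, t, 19, 35, 10), (18, t, 19, 35, 14), (18, v, 35, 1, 34), (18, v, 35, 1, 35), (18, v, 35, 1, 5), (18, v, 35, 26, 4), (18, v, 35, 35, 10), (18, v, 35, 35, 14), (18, w, 9, 1, 34), (18, w, 9, 1, 35), (18, w, 9, 1, 5), (18, w, 9, 26, 4), (18, w, 9, 35, 10), (18, w, 9, 35, 14)}.
Selection G != s: {(12, c, 27, 1, 34), (12, c, 27, 1, 35), (12, c, 27, 1, 5), (12, c, 27, 26, 4), (12, y, 30, 1, 34), (12, y, 30, 1, 35), (12, y, 30, 1, 5), (12, y, 30, 26, 4), (18, t, 19, 1, 34), (18, t, 19, 1, 35), (18, t, 19, 1, 5), (18, t, 19, 26, 4), (18, t, 19, 35, 10), (18, t, 19, 35, 14), (18, v, 35, 1, 34), (18, v, 35, 1, 35), (18, v, 35, 1, 5), (18, v, 35, 26, 4), (18, v, 35, 35, 10), (18, v, 35, 35, 14), (18, w, 9, 1, 34), (18, w, 9, 1, 35), (18, w, 9, 1, 5), (18, w, 9, 26, 4), (18, w, 9, 35, 10), (18, w, 9, 35, 14)}
π_{D, B} gives {(19, 1), (19, 26), (19, 35), (27, 1), (27, 26), (30, 1), (30, 26), (35, 1), (35, 26), (35, 35), (9, 1), (9, 26), (9, 35)} (13 duplicate(s) eliminated).
Selection D != B: {(19, 1), (19, 26), (19, 35), (27, 1), (27, 26), (30, 1), (30, 26), (35, 1), (35, 26), (9, 1), (9, 26), (9, 35)}

{(19, 1), (19, 26), (19, 35), (27, 1), (27, 26), (30, 1), (30, 26), (35, 1), (35, 26), (9, 1), (9, 26), (9, 35)}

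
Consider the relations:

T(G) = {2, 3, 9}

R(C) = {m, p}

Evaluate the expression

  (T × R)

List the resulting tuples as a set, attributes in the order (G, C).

{(2, m), (2, p), (3, m), (3, p), (9, m), (9, p)}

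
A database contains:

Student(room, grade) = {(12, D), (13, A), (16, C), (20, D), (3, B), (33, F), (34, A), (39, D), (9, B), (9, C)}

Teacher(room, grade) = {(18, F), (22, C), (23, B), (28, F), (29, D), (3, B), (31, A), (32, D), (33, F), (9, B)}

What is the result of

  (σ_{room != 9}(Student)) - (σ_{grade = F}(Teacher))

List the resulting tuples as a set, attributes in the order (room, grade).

{(12, D), (13, A), (16, C), (20, D), (3, B), (34, A), (39, D)}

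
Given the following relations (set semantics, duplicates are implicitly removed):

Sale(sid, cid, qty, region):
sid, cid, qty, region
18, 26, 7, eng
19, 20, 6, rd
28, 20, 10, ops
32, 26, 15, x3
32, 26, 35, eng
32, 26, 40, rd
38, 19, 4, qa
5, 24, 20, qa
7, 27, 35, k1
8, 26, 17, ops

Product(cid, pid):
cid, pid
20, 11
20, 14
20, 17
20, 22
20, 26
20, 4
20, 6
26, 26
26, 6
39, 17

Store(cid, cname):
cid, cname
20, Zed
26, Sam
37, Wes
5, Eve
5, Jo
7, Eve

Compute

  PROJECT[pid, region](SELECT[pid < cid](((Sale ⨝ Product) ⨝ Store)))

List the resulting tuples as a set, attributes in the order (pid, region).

{(11, ops), (11, rd), (14, ops), (14, rd), (17, ops), (17, rd), (4, ops), (4, rd), (6, eng), (6, ops), (6, rd), (6, x3)}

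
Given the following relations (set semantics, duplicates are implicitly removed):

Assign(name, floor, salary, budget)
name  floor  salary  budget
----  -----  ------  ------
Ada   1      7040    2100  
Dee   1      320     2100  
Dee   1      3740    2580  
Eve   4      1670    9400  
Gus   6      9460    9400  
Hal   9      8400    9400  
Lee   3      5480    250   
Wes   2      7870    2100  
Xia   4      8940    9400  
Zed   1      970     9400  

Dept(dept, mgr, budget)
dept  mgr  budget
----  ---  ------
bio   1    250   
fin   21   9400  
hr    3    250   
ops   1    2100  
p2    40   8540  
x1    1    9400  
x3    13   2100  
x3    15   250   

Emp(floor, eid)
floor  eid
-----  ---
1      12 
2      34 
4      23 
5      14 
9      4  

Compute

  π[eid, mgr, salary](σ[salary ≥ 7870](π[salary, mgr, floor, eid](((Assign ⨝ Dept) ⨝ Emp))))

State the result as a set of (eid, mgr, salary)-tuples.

{(23, 1, 8940), (23, 21, 8940), (34, 1, 7870), (34, 13, 7870), (4, 1, 8400), (4, 21, 8400)}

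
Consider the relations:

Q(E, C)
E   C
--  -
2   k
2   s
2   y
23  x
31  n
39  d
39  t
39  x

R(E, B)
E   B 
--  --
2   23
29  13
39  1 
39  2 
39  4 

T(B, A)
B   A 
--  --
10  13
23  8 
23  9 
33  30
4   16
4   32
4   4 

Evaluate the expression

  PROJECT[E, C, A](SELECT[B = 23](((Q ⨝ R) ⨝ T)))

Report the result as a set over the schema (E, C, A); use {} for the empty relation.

{(2, k, 8), (2, k, 9), (2, s, 8), (2, s, 9), (2, y, 8), (2, y, 9)}

Q ⋈ R (natural join on E): {(2, k, 23), (2, s, 23), (2, y, 23), (39, d, 1), (39, d, 2), (39, d, 4), (39, t, 1), (39, t, 2), (39, t, 4), (39, x, 1), (39, x, 2), (39, x, 4)}
(Q ⨝ R) ⋈ T (natural join on B): {(2, k, 23, 8), (2, k, 23, 9), (2, s, 23, 8), (2, s, 23, 9), (2, y, 23, 8), (2, y, 23, 9), (39, d, 4, 16), (39, d, 4, 32), (39, d, 4, 4), (39, t, 4, 16), (39, t, 4, 32), (39, t, 4, 4), (39, x, 4, 16), (39, x, 4, 32), (39, x, 4, 4)}
Filtering on B = 23 leaves {(2, k, 23, 8), (2, k, 23, 9), (2, s, 23, 8), (2, s, 23, 9), (2, y, 23, 8), (2, y, 23, 9)}.
Keep only column(s) E, C, A: {(2, k, 8), (2, k, 9), (2, s, 8), (2, s, 9), (2, y, 8), (2, y, 9)}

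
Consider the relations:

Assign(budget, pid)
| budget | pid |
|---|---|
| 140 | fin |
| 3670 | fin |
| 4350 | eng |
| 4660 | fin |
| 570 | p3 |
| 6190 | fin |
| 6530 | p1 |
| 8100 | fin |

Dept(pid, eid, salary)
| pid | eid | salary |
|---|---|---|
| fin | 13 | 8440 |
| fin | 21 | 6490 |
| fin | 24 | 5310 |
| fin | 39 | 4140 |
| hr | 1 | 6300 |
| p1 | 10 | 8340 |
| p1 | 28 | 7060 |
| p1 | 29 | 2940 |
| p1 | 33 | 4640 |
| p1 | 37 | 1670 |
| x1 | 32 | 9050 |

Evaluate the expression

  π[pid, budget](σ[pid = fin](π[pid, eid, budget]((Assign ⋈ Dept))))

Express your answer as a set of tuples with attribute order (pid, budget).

{(fin, 140), (fin, 3670), (fin, 4660), (fin, 6190), (fin, 8100)}

Assign ⋈ Dept (natural join on pid): {(140, fin, 13, 8440), (140, fin, 21, 6490), (140, fin, 24, 5310), (140, fin, 39, 4140), (3670, fin, 13, 8440), (3670, fin, 21, 6490), (3670, fin, 24, 5310), (3670, fin, 39, 4140), (4660, fin, 13, 8440), (4660, fin, 21, 6490), (4660, fin, 24, 5310), (4660, fin, 39, 4140), (6190, fin, 13, 8440), (6190, fin, 21, 6490), (6190, fin, 24, 5310), (6190, fin, 39, 4140), (6530, p1, 10, 8340), (6530, p1, 28, 7060), (6530, p1, 29, 2940), (6530, p1, 33, 4640), (6530, p1, 37, 1670), (8100, fin, 13, 8440), (8100, fin, 21, 6490), (8100, fin, 24, 5310), (8100, fin, 39, 4140)}
π[pid, eid, budget]: project onto (pid, eid, budget) → {(fin, 13, 140), (fin, 13, 3670), (fin, 13, 4660), (fin, 13, 6190), (fin, 13, 8100), (fin, 21, 140), (fin, 21, 3670), (fin, 21, 4660), (fin, 21, 6190), (fin, 21, 8100), (fin, 24, 140), (fin, 24, 3670), (fin, 24, 4660), (fin, 24, 6190), (fin, 24, 8100), (fin, 39, 140), (fin, 39, 3670), (fin, 39, 4660), (fin, 39, 6190), (fin, 39, 8100), (p1, 10, 6530), (p1, 28, 6530), (p1, 29, 6530), (p1, 33, 6530), (p1, 37, 6530)}
Filtering on pid = fin leaves {(fin, 13, 140), (fin, 13, 3670), (fin, 13, 4660), (fin, 13, 6190), (fin, 13, 8100), (fin, 21, 140), (fin, 21, 3670), (fin, 21, 4660), (fin, 21, 6190), (fin, 21, 8100), (fin, 24, 140), (fin, 24, 3670), (fin, 24, 4660), (fin, 24, 6190), (fin, 24, 8100), (fin, 39, 140), (fin, 39, 3670), (fin, 39, 4660), (fin, 39, 6190), (fin, 39, 8100)}.
π[pid, budget]: project onto (pid, budget) (15 duplicate(s) eliminated) → {(fin, 140), (fin, 3670), (fin, 4660), (fin, 6190), (fin, 8100)}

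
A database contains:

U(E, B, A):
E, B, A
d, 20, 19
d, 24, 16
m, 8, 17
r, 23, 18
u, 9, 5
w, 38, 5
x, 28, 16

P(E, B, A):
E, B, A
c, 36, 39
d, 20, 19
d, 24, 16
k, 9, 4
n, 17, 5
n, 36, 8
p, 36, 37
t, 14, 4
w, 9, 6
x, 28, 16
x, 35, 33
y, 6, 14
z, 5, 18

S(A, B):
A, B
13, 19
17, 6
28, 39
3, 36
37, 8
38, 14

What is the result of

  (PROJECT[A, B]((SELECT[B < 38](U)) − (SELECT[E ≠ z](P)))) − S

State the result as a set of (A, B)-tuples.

σ[B < 38]: keep tuples satisfying B < 38 → {(d, 20, 19), (d, 24, 16), (m, 8, 17), (r, 23, 18), (u, 9, 5), (x, 28, 16)}
σ[E ≠ z]: keep tuples satisfying E ≠ z → {(c, 36, 39), (d, 20, 19), (d, 24, 16), (k, 9, 4), (n, 17, 5), (n, 36, 8), (p, 36, 37), (t, 14, 4), (w, 9, 6), (x, 28, 16), (x, 35, 33), (y, 6, 14)}
Set difference of the two operands is {(m, 8, 17), (r, 23, 18), (u, 9, 5)}.
Projecting to A, B: {(17, 8), (18, 23), (5, 9)}
Set difference of the two operands is {(17, 8), (18, 23), (5, 9)}.

{(17, 8), (18, 23), (5, 9)}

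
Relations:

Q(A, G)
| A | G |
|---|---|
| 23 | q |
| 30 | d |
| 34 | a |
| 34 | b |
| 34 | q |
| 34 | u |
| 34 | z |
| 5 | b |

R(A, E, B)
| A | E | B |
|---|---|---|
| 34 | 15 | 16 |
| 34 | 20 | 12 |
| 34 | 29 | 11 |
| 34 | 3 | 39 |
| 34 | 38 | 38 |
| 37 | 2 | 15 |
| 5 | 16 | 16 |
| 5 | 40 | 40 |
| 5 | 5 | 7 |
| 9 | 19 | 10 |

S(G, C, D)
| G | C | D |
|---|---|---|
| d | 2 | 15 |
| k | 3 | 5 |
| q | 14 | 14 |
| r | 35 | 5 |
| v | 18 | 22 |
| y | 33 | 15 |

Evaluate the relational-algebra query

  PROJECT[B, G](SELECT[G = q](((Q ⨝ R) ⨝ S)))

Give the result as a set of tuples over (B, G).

{(11, q), (12, q), (16, q), (38, q), (39, q)}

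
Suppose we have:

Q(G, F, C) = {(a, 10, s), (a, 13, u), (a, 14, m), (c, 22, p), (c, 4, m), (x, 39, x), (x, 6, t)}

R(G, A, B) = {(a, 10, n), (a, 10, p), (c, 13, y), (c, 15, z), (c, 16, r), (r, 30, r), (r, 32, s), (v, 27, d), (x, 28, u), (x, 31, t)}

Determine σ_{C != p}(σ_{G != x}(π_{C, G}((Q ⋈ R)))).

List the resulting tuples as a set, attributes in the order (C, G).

{(m, a), (m, c), (s, a), (u, a)}

Natural join on G: {(a, 10, s, 10, n), (a, 10, s, 10, p), (a, 13, u, 10, n), (a, 13, u, 10, p), (a, 14, m, 10, n), (a, 14, m, 10, p), (c, 22, p, 13, y), (c, 22, p, 15, z), (c, 22, p, 16, r), (c, 4, m, 13, y), (c, 4, m, 15, z), (c, 4, m, 16, r), (x, 39, x, 28, u), (x, 39, x, 31, t), (x, 6, t, 28, u), (x, 6, t, 31, t)}
π_{C, G} gives {(m, a), (m, c), (p, c), (s, a), (t, x), (u, a), (x, x)} (9 duplicate(s) eliminated).
Filtering on G != x leaves {(m, a), (m, c), (p, c), (s, a), (u, a)}.
Filtering on C != p leaves {(m, a), (m, c), (s, a), (u, a)}.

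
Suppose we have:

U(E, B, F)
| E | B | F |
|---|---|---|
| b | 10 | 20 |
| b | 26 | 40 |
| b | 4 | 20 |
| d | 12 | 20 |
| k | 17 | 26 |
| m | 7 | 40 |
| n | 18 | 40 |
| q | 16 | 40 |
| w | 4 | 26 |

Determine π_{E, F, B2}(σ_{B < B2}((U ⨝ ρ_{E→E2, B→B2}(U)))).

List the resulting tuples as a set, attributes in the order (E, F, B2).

ρ[E→E2, B→B2]: schema becomes (E2, B2, F); tuples unchanged.
Joining U and ρ_{E→E2, B→B2}(U) on F yields {(b, 10, 20, b, 10), (b, 10, 20, b, 4), (b, 10, 20, d, 12), (b, 26, 40, b, 26), (b, 26, 40, m, 7), (b, 26, 40, n, 18), (b, 26, 40, q, 16), (b, 4, 20, b, 10), (b, 4, 20, b, 4), (b, 4, 20, d, 12), (d, 12, 20, b, 10), (d, 12, 20, b, 4), (d, 12, 20, d, 12), (k, 17, 26, k, 17), (k, 17, 26, w, 4), (m, 7, 40, b, 26), (m, 7, 40, m, 7), (m, 7, 40, n, 18), (m, 7, 40, q, 16), (n, 18, 40, b, 26), (n, 18, 40, m, 7), (n, 18, 40, n, 18), (n, 18, 40, q, 16), (q, 16, 40, b, 26), (q, 16, 40, m, 7), (q, 16, 40, n, 18), (q, 16, 40, q, 16), (w, 4, 26, k, 17), (w, 4, 26, w, 4)}.
σ[B < B2]: keep tuples satisfying B < B2 → {(b, 10, 20, d, 12), (b, 4, 20, b, 10), (b, 4, 20, d, 12), (m, 7, 40, b, 26), (m, 7, 40, n, 18), (m, 7, 40, q, 16), (n, 18, 40, b, 26), (q, 16, 40, b, 26), (q, 16, 40, n, 18), (w, 4, 26, k, 17)}
Keep only column(s) E, F, B2 (1 duplicate(s) eliminated): {(b, 20, 10), (b, 20, 12), (m, 40, 16), (m, 40, 18), (m, 40, 26), (n, 40, 26), (q, 40, 18), (q, 40, 26), (w, 26, 17)}

{(b, 20, 10), (b, 20, 12), (m, 40, 16), (m, 40, 18), (m, 40, 26), (n, 40, 26), (q, 40, 18), (q, 40, 26), (w, 26, 17)}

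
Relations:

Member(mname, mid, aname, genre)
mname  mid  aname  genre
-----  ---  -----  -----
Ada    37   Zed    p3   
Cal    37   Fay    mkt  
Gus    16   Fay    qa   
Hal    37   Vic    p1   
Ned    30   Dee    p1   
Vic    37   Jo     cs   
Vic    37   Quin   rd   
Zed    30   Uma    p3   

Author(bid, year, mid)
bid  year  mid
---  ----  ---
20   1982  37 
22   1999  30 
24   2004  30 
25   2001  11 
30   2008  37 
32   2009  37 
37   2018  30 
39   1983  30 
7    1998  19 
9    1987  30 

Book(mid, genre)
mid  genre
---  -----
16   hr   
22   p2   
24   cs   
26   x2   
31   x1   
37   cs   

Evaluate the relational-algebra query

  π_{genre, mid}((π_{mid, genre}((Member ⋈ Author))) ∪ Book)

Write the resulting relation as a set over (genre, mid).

{(cs, 24), (cs, 37), (hr, 16), (mkt, 37), (p1, 30), (p1, 37), (p2, 22), (p3, 30), (p3, 37), (rd, 37), (x1, 31), (x2, 26)}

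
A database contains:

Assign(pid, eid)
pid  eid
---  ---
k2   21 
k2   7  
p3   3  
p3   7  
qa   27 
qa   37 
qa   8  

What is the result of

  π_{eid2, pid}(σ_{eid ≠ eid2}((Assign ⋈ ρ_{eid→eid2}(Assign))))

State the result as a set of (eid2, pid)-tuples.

{(21, k2), (27, qa), (3, p3), (37, qa), (7, k2), (7, p3), (8, qa)}

ρ[eid→eid2]: schema becomes (pid, eid2); tuples unchanged.
Natural join on pid: {(k2, 21, 21), (k2, 21, 7), (k2, 7, 21), (k2, 7, 7), (p3, 3, 3), (p3, 3, 7), (p3, 7, 3), (p3, 7, 7), (qa, 27, 27), (qa, 27, 37), (qa, 27, 8), (qa, 37, 27), (qa, 37, 37), (qa, 37, 8), (qa, 8, 27), (qa, 8, 37), (qa, 8, 8)}
Selection eid ≠ eid2: {(k2, 21, 7), (k2, 7, 21), (p3, 3, 7), (p3, 7, 3), (qa, 27, 37), (qa, 27, 8), (qa, 37, 27), (qa, 37, 8), (qa, 8, 27), (qa, 8, 37)}
Projecting to eid2, pid (3 duplicate(s) eliminated): {(21, k2), (27, qa), (3, p3), (37, qa), (7, k2), (7, p3), (8, qa)}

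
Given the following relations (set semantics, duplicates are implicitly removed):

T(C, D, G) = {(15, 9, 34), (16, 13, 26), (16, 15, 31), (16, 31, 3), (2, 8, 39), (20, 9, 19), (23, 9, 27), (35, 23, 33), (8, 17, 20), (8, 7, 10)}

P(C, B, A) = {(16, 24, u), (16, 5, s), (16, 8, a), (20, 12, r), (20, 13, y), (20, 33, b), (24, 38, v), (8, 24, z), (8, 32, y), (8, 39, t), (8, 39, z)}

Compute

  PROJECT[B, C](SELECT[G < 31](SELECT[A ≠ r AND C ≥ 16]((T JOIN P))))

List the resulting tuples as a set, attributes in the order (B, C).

{(13, 20), (24, 16), (33, 20), (5, 16), (8, 16)}

Natural join on C: {(16, 13, 26, 24, u), (16, 13, 26, 5, s), (16, 13, 26, 8, a), (16, 15, 31, 24, u), (16, 15, 31, 5, s), (16, 15, 31, 8, a), (16, 31, 3, 24, u), (16, 31, 3, 5, s), (16, 31, 3, 8, a), (20, 9, 19, 12, r), (20, 9, 19, 13, y), (20, 9, 19, 33, b), (8, 17, 20, 24, z), (8, 17, 20, 32, y), (8, 17, 20, 39, t), (8, 17, 20, 39, z), (8, 7, 10, 24, z), (8, 7, 10, 32, y), (8, 7, 10, 39, t), (8, 7, 10, 39, z)}
Apply σ_{A ≠ r AND C ≥ 16}; surviving tuples: {(16, 13, 26, 24, u), (16, 13, 26, 5, s), (16, 13, 26, 8, a), (16, 15, 31, 24, u), (16, 15, 31, 5, s), (16, 15, 31, 8, a), (16, 31, 3, 24, u), (16, 31, 3, 5, s), (16, 31, 3, 8, a), (20, 9, 19, 13, y), (20, 9, 19, 33, b)}
Apply σ_{G < 31}; surviving tuples: {(16, 13, 26, 24, u), (16, 13, 26, 5, s), (16, 13, 26, 8, a), (16, 31, 3, 24, u), (16, 31, 3, 5, s), (16, 31, 3, 8, a), (20, 9, 19, 13, y), (20, 9, 19, 33, b)}
π_{B, C} gives {(13, 20), (24, 16), (33, 20), (5, 16), (8, 16)} (3 duplicate(s) eliminated).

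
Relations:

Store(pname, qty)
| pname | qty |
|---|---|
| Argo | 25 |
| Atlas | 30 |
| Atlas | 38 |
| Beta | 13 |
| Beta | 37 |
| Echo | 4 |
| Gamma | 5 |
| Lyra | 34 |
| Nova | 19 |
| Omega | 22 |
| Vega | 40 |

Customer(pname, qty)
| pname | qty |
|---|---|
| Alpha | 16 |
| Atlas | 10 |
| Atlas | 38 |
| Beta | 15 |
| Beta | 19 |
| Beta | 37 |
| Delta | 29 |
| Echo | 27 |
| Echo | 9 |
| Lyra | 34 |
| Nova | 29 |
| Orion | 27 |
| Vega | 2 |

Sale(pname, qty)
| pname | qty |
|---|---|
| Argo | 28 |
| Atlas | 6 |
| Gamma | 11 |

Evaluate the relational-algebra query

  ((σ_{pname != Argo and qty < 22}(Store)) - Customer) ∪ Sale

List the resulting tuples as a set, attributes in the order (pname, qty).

σ[pname != Argo and qty < 22]: keep tuples satisfying pname != Argo and qty < 22 → {(Beta, 13), (Echo, 4), (Gamma, 5), (Nova, 19)}
Taking the difference: {(Beta, 13), (Echo, 4), (Gamma, 5), (Nova, 19)}
Taking the union: {(Argo, 28), (Atlas, 6), (Beta, 13), (Echo, 4), (Gamma, 11), (Gamma, 5), (Nova, 19)}

{(Argo, 28), (Atlas, 6), (Beta, 13), (Echo, 4), (Gamma, 11), (Gamma, 5), (Nova, 19)}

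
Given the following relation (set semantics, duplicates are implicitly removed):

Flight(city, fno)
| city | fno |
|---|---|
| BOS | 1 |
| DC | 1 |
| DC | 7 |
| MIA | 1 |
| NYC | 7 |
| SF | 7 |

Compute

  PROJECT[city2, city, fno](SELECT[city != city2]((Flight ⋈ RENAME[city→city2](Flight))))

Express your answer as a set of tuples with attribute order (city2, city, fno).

{(BOS, DC, 1), (BOS, MIA, 1), (DC, BOS, 1), (DC, MIA, 1), (DC, NYC, 7), (DC, SF, 7), (MIA, BOS, 1), (MIA, DC, 1), (NYC, DC, 7), (NYC, SF, 7), (SF, DC, 7), (SF, NYC, 7)}

ρ[city→city2]: schema becomes (city2, fno); tuples unchanged.
Natural join on fno: {(BOS, 1, BOS), (BOS, 1, DC), (BOS, 1, MIA), (DC, 1, BOS), (DC, 1, DC), (DC, 1, MIA), (DC, 7, DC), (DC, 7, NYC), (DC, 7, SF), (MIA, 1, BOS), (MIA, 1, DC), (MIA, 1, MIA), (NYC, 7, DC), (NYC, 7, NYC), (NYC, 7, SF), (SF, 7, DC), (SF, 7, NYC), (SF, 7, SF)}
Selection city != city2: {(BOS, 1, DC), (BOS, 1, MIA), (DC, 1, BOS), (DC, 1, MIA), (DC, 7, NYC), (DC, 7, SF), (MIA, 1, BOS), (MIA, 1, DC), (NYC, 7, DC), (NYC, 7, SF), (SF, 7, DC), (SF, 7, NYC)}
Projecting to city2, city, fno: {(BOS, DC, 1), (BOS, MIA, 1), (DC, BOS, 1), (DC, MIA, 1), (DC, NYC, 7), (DC, SF, 7), (MIA, BOS, 1), (MIA, DC, 1), (NYC, DC, 7), (NYC, SF, 7), (SF, DC, 7), (SF, NYC, 7)}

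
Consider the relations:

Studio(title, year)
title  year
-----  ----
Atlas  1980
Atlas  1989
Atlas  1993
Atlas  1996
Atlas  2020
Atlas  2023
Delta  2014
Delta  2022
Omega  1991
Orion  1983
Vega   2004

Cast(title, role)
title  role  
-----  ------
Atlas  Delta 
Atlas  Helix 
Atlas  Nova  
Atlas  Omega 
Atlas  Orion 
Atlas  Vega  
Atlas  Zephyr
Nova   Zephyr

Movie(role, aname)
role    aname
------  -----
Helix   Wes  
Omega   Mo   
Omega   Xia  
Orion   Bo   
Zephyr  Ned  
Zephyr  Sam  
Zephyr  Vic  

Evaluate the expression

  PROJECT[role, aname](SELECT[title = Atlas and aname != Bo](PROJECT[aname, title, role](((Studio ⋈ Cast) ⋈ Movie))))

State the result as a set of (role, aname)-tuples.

{(Helix, Wes), (Omega, Mo), (Omega, Xia), (Zephyr, Ned), (Zephyr, Sam), (Zephyr, Vic)}

Joining Studio and Cast on title yields {(Atlas, 1980, Delta), (Atlas, 1980, Helix), (Atlas, 1980, Nova), (Atlas, 1980, Omega), (Atlas, 1980, Orion), (Atlas, 1980, Vega), (Atlas, 1980, Zephyr), (Atlas, 1989, Delta), (Atlas, 1989, Helix), (Atlas, 1989, Nova), (Atlas, 1989, Omega), (Atlas, 1989, Orion), (Atlas, 1989, Vega), (Atlas, 1989, Zephyr), (Atlas, 1993, Delta), (Atlas, 1993, Helix), (Atlas, 1993, Nova), (Atlas, 1993, Omega), (Atlas, 1993, Orion), (Atlas, 1993, Vega), (Atlas, 1993, Zephyr), (Atlas, 1996, Delta), (Atlas, 1996, Helix), (Atlas, 1996, Nova), (Atlas, 1996, Omega), (Atlas, 1996, Orion), (Atlas, 1996, Vega), (Atlas, 1996, Zephyr), (Atlas, 2020, Delta), (Atlas, 2020, Helix), (Atlas, 2020, Nova), (Atlas, 2020, Omega), (Atlas, 2020, Orion), (Atlas, 2020, Vega), (Atlas, 2020, Zephyr), (Atlas, 2023, Delta), (Atlas, 2023, Helix), (Atlas, 2023, Nova), (Atlas, 2023, Omega), (Atlas, 2023, Orion), (Atlas, 2023, Vega), (Atlas, 2023, Zephyr)}.
Joining (Studio ⋈ Cast) and Movie on role yields {(Atlas, 1980, Helix, Wes), (Atlas, 1980, Omega, Mo), (Atlas, 1980, Omega, Xia), (Atlas, 1980, Orion, Bo), (Atlas, 1980, Zephyr, Ned), (Atlas, 1980, Zephyr, Sam), (Atlas, 1980, Zephyr, Vic), (Atlas, 1989, Helix, Wes), (Atlas, 1989, Omega, Mo), (Atlas, 1989, Omega, Xia), (Atlas, 1989, Orion, Bo), (Atlas, 1989, Zephyr, Ned), (Atlas, 1989, Zephyr, Sam), (Atlas, 1989, Zephyr, Vic), (Atlas, 1993, Helix, Wes), (Atlas, 1993, Omega, Mo), (Atlas, 1993, Omega, Xia), (Atlas, 1993, Orion, Bo), (Atlas, 1993, Zephyr, Ned), (Atlas, 1993, Zephyr, Sam), (Atlas, 1993, Zephyr, Vic), (Atlas, 1996, Helix, Wes), (Atlas, 1996, Omega, Mo), (Atlas, 1996, Omega, Xia), (Atlas, 1996, Orion, Bo), (Atlas, 1996, Zephyr, Ned), (Atlas, 1996, Zephyr, Sam), (Atlas, 1996, Zephyr, Vic), (Atlas, 2020, Helix, Wes), (Atlas, 2020, Omega, Mo), (Atlas, 2020, Omega, Xia), (Atlas, 2020, Orion, Bo), (Atlas, 2020, Zephyr, Ned), (Atlas, 2020, Zephyr, Sam), (Atlas, 2020, Zephyr, Vic), (Atlas, 2023, Helix, Wes), (Atlas, 2023, Omega, Mo), (Atlas, 2023, Omega, Xia), (Atlas, 2023, Orion, Bo), (Atlas, 2023, Zephyr, Ned), (Atlas, 2023, Zephyr, Sam), (Atlas, 2023, Zephyr, Vic)}.
π[aname, title, role]: project onto (aname, title, role) (35 duplicate(s) eliminated) → {(Bo, Atlas, Orion), (Mo, Atlas, Omega), (Ned, Atlas, Zephyr), (Sam, Atlas, Zephyr), (Vic, Atlas, Zephyr), (Wes, Atlas, Helix), (Xia, Atlas, Omega)}
σ[title = Atlas and aname != Bo]: keep tuples satisfying title = Atlas and aname != Bo → {(Mo, Atlas, Omega), (Ned, Atlas, Zephyr), (Sam, Atlas, Zephyr), (Vic, Atlas, Zephyr), (Wes, Atlas, Helix), (Xia, Atlas, Omega)}
π[role, aname]: project onto (role, aname) → {(Helix, Wes), (Omega, Mo), (Omega, Xia), (Zephyr, Ned), (Zephyr, Sam), (Zephyr, Vic)}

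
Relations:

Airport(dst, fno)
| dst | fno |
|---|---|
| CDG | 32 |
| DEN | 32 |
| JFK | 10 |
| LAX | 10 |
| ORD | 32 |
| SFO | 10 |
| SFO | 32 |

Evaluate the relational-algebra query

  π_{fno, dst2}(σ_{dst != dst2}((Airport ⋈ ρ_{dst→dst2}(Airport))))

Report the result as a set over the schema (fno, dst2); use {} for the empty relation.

{(10, JFK), (10, LAX), (10, SFO), (32, CDG), (32, DEN), (32, ORD), (32, SFO)}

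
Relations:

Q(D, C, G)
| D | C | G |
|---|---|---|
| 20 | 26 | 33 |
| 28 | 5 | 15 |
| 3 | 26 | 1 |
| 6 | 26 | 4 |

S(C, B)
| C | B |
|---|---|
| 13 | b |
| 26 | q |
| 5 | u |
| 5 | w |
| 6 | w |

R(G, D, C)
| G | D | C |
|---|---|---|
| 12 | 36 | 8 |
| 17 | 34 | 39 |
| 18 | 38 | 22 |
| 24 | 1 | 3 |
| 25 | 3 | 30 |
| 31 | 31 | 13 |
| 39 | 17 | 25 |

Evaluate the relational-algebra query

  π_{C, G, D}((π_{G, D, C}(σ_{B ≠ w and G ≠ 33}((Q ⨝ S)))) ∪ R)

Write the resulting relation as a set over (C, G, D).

Natural join on C: {(20, 26, 33, q), (28, 5, 15, u), (28, 5, 15, w), (3, 26, 1, q), (6, 26, 4, q)}
Apply σ_{B ≠ w and G ≠ 33}; surviving tuples: {(28, 5, 15, u), (3, 26, 1, q), (6, 26, 4, q)}
Keep only column(s) G, D, C: {(1, 3, 26), (15, 28, 5), (4, 6, 26)}
Set union of the two operands is {(1, 3, 26), (12, 36, 8), (15, 28, 5), (17, 34, 39), (18, 38, 22), (24, 1, 3), (25, 3, 30), (31, 31, 13), (39, 17, 25), (4, 6, 26)}.
Keep only column(s) C, G, D: {(13, 31, 31), (22, 18, 38), (25, 39, 17), (26, 1, 3), (26, 4, 6), (3, 24, 1), (30, 25, 3), (39, 17, 34), (5, 15, 28), (8, 12, 36)}

{(13, 31, 31), (22, 18, 38), (25, 39, 17), (26, 1, 3), (26, 4, 6), (3, 24, 1), (30, 25, 3), (39, 17, 34), (5, 15, 28), (8, 12, 36)}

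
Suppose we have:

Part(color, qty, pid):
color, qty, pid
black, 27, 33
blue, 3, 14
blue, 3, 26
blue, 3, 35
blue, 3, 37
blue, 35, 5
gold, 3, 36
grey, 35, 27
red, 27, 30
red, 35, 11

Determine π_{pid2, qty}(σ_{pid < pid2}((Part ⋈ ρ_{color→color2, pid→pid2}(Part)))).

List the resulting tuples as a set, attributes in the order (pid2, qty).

{(11, 35), (26, 3), (27, 35), (33, 27), (35, 3), (36, 3), (37, 3)}

ρ[color→color2, pid→pid2]: schema becomes (color2, qty, pid2); tuples unchanged.
Part ⋈ ρ_{color→color2, pid→pid2}(Part) (natural join on qty): {(black, 27, 33, black, 33), (black, 27, 33, red, 30), (blue, 3, 14, blue, 14), (blue, 3, 14, blue, 26), (blue, 3, 14, blue, 35), (blue, 3, 14, blue, 37), (blue, 3, 14, gold, 36), (blue, 3, 26, blue, 14), (blue, 3, 26, blue, 26), (blue, 3, 26, blue, 35), (blue, 3, 26, blue, 37), (blue, 3, 26, gold, 36), (blue, 3, 35, blue, 14), (blue, 3, 35, blue, 26), (blue, 3, 35, blue, 35), (blue, 3, 35, blue, 37), (blue, 3, 35, gold, 36), (blue, 3, 37, blue, 14), (blue, 3, 37, blue, 26), (blue, 3, 37, blue, 35), (blue, 3, 37, blue, 37), (blue, 3, 37, gold, 36), (blue, 35, 5, blue, 5), (blue, 35, 5, grey, 27), (blue, 35, 5, red, 11), (gold, 3, 36, blue, 14), (gold, 3, 36, blue, 26), (gold, 3, 36, blue, 35), (gold, 3, 36, blue, 37), (gold, 3, 36, gold, 36), (grey, 35, 27, blue, 5), (grey, 35, 27, grey, 27), (grey, 35, 27, red, 11), (red, 27, 30, black, 33), (red, 27, 30, red, 30), (red, 35, 11, blue, 5), (red, 35, 11, grey, 27), (red, 35, 11, red, 11)}
Filtering on pid < pid2 leaves {(blue, 3, 14, blue, 26), (blue, 3, 14, blue, 35), (blue, 3, 14, blue, 37), (blue, 3, 14, gold, 36), (blue, 3, 26, blue, 35), (blue, 3, 26, blue, 37), (blue, 3, 26, gold, 36), (blue, 3, 35, blue, 37), (blue, 3, 35, gold, 36), (blue, 35, 5, grey, 27), (blue, 35, 5, red, 11), (gold, 3, 36, blue, 37), (red, 27, 30, black, 33), (red, 35, 11, grey, 27)}.
π_{pid2, qty} gives {(11, 35), (26, 3), (27, 35), (33, 27), (35, 3), (36, 3), (37, 3)} (7 duplicate(s) eliminated).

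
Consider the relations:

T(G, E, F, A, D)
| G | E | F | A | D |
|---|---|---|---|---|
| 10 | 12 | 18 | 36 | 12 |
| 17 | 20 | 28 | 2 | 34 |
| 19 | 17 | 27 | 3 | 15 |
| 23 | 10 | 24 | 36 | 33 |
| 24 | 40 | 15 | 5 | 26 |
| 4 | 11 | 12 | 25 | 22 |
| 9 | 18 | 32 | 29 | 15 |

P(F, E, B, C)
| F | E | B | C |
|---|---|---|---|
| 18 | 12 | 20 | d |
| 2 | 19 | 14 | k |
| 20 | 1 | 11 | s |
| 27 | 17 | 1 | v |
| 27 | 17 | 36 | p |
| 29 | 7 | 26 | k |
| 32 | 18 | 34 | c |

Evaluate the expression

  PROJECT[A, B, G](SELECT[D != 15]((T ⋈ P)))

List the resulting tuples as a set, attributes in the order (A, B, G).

{(36, 20, 10)}

Natural join on E, F: {(10, 12, 18, 36, 12, 20, d), (19, 17, 27, 3, 15, 1, v), (19, 17, 27, 3, 15, 36, p), (9, 18, 32, 29, 15, 34, c)}
Apply σ_{D != 15}; surviving tuples: {(10, 12, 18, 36, 12, 20, d)}
Keep only column(s) A, B, G: {(36, 20, 10)}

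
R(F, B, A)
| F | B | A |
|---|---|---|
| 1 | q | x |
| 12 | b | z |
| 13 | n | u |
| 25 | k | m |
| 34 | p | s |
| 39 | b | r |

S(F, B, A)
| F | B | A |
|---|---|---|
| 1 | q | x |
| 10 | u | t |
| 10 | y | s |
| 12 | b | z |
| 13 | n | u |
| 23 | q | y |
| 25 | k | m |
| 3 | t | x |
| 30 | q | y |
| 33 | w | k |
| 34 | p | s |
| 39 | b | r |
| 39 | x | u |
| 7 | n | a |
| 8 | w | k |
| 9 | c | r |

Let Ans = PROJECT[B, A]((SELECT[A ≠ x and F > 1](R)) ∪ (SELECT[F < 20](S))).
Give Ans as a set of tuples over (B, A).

{(b, r), (b, z), (c, r), (k, m), (n, a), (n, u), (p, s), (q, x), (t, x), (u, t), (w, k), (y, s)}

σ[A ≠ x and F > 1]: keep tuples satisfying A ≠ x and F > 1 → {(12, b, z), (13, n, u), (25, k, m), (34, p, s), (39, b, r)}
σ[F < 20]: keep tuples satisfying F < 20 → {(1, q, x), (10, u, t), (10, y, s), (12, b, z), (13, n, u), (3, t, x), (7, n, a), (8, w, k), (9, c, r)}
Set union of the two operands is {(1, q, x), (10, u, t), (10, y, s), (12, b, z), (13, n, u), (25, k, m), (3, t, x), (34, p, s), (39, b, r), (7, n, a), (8, w, k), (9, c, r)}.
Keep only column(s) B, A: {(b, r), (b, z), (c, r), (k, m), (n, a), (n, u), (p, s), (q, x), (t, x), (u, t), (w, k), (y, s)}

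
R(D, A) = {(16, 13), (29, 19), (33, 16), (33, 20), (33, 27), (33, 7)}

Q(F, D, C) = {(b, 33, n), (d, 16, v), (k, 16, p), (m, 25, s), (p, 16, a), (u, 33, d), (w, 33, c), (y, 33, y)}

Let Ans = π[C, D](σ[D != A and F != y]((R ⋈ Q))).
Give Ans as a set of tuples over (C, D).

Natural join on D: {(16, 13, d, v), (16, 13, k, p), (16, 13, p, a), (33, 16, b, n), (33, 16, u, d), (33, 16, w, c), (33, 16, y, y), (33, 20, b, n), (33, 20, u, d), (33, 20, w, c), (33, 20, y, y), (33, 27, b, n), (33, 27, u, d), (33, 27, w, c), (33, 27, y, y), (33, 7, b, n), (33, 7, u, d), (33, 7, w, c), (33, 7, y, y)}
Selection D != A and F != y: {(16, 13, d, v), (16, 13, k, p), (16, 13, p, a), (33, 16, b, n), (33, 16, u, d), (33, 16, w, c), (33, 20, b, n), (33, 20, u, d), (33, 20, w, c), (33, 27, b, n), (33, 27, u, d), (33, 27, w, c), (33, 7, b, n), (33, 7, u, d), (33, 7, w, c)}
Projecting to C, D (9 duplicate(s) eliminated): {(a, 16), (c, 33), (d, 33), (n, 33), (p, 16), (v, 16)}

{(a, 16), (c, 33), (d, 33), (n, 33), (p, 16), (v, 16)}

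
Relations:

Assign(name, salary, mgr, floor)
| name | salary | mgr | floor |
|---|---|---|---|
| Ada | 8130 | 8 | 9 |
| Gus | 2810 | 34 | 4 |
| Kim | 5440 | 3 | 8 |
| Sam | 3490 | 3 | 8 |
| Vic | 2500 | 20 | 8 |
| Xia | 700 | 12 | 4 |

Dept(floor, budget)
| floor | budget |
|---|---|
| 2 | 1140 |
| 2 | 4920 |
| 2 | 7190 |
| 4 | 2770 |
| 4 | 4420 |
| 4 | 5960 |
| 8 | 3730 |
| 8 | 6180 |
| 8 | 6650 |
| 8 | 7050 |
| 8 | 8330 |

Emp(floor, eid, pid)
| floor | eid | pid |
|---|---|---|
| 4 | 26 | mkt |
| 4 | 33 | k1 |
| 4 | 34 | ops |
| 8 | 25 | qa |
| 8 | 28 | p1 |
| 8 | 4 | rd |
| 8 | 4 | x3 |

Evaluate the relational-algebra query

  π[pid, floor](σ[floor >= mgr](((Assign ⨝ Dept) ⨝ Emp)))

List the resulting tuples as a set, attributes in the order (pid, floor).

{(p1, 8), (qa, 8), (rd, 8), (x3, 8)}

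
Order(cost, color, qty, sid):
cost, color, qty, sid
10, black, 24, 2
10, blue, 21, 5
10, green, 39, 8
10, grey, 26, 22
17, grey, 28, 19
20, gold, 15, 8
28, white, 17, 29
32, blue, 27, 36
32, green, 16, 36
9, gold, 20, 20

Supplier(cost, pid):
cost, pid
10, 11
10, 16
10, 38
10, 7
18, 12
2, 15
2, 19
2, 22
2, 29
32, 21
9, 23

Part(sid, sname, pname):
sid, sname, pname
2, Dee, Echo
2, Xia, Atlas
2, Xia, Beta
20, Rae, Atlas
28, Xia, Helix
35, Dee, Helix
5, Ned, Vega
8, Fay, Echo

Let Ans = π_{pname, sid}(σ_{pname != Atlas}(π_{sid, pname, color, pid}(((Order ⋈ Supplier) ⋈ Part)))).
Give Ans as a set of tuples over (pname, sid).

Joining Order and Supplier on cost yields {(10, black, 24, 2, 11), (10, black, 24, 2, 16), (10, black, 24, 2, 38), (10, black, 24, 2, 7), (10, blue, 21, 5, 11), (10, blue, 21, 5, 16), (10, blue, 21, 5, 38), (10, blue, 21, 5, 7), (10, green, 39, 8, 11), (10, green, 39, 8, 16), (10, green, 39, 8, 38), (10, green, 39, 8, 7), (10, grey, 26, 22, 11), (10, grey, 26, 22, 16), (10, grey, 26, 22, 38), (10, grey, 26, 22, 7), (32, blue, 27, 36, 21), (32, green, 16, 36, 21), (9, gold, 20, 20, 23)}.
Joining (Order ⋈ Supplier) and Part on sid yields {(10, black, 24, 2, 11, Dee, Echo), (10, black, 24, 2, 11, Xia, Atlas), (10, black, 24, 2, 11, Xia, Beta), (10, black, 24, 2, 16, Dee, Echo), (10, black, 24, 2, 16, Xia, Atlas), (10, black, 24, 2, 16, Xia, Beta), (10, black, 24, 2, 38, Dee, Echo), (10, black, 24, 2, 38, Xia, Atlas), (10, black, 24, 2, 38, Xia, Beta), (10, black, 24, 2, 7, Dee, Echo), (10, black, 24, 2, 7, Xia, Atlas), (10, black, 24, 2, 7, Xia, Beta), (10, blue, 21, 5, 11, Ned, Vega), (10, blue, 21, 5, 16, Ned, Vega), (10, blue, 21, 5, 38, Ned, Vega), (10, blue, 21, 5, 7, Ned, Vega), (10, green, 39, 8, 11, Fay, Echo), (10, green, 39, 8, 16, Fay, Echo), (10, green, 39, 8, 38, Fay, Echo), (10, green, 39, 8, 7, Fay, Echo), (9, gold, 20, 20, 23, Rae, Atlas)}.
Projecting to sid, pname, color, pid: {(2, Atlas, black, 11), (2, Atlas, black, 16), (2, Atlas, black, 38), (2, Atlas, black, 7), (2, Beta, black, 11), (2, Beta, black, 16), (2, Beta, black, 38), (2, Beta, black, 7), (2, Echo, black, 11), (2, Echo, black, 16), (2, Echo, black, 38), (2, Echo, black, 7), (20, Atlas, gold, 23), (5, Vega, blue, 11), (5, Vega, blue, 16), (5, Vega, blue, 38), (5, Vega, blue, 7), (8, Echo, green, 11), (8, Echo, green, 16), (8, Echo, green, 38), (8, Echo, green, 7)}
Selection pname != Atlas: {(2, Beta, black, 11), (2, Beta, black, 16), (2, Beta, black, 38), (2, Beta, black, 7), (2, Echo, black, 11), (2, Echo, black, 16), (2, Echo, black, 38), (2, Echo, black, 7), (5, Vega, blue, 11), (5, Vega, blue, 16), (5, Vega, blue, 38), (5, Vega, blue, 7), (8, Echo, green, 11), (8, Echo, green, 16), (8, Echo, green, 38), (8, Echo, green, 7)}
Projecting to pname, sid (12 duplicate(s) eliminated): {(Beta, 2), (Echo, 2), (Echo, 8), (Vega, 5)}

{(Beta, 2), (Echo, 2), (Echo, 8), (Vega, 5)}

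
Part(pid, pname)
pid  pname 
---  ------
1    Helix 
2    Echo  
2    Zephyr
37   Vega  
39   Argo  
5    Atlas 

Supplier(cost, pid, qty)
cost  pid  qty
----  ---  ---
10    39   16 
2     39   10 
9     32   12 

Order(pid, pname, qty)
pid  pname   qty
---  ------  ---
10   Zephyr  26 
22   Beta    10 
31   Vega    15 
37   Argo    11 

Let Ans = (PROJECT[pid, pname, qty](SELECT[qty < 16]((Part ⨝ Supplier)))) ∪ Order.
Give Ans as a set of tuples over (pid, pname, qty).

{(10, Zephyr, 26), (22, Beta, 10), (31, Vega, 15), (37, Argo, 11), (39, Argo, 10)}

Joining Part and Supplier on pid yields {(39, Argo, 10, 16), (39, Argo, 2, 10)}.
Filtering on qty < 16 leaves {(39, Argo, 2, 10)}.
π[pid, pname, qty]: project onto (pid, pname, qty) → {(39, Argo, 10)}
Union: {(39, Argo, 10)} with {(10, Zephyr, 26), (22, Beta, 10), (31, Vega, 15), (37, Argo, 11)} → {(10, Zephyr, 26), (22, Beta, 10), (31, Vega, 15), (37, Argo, 11), (39, Argo, 10)}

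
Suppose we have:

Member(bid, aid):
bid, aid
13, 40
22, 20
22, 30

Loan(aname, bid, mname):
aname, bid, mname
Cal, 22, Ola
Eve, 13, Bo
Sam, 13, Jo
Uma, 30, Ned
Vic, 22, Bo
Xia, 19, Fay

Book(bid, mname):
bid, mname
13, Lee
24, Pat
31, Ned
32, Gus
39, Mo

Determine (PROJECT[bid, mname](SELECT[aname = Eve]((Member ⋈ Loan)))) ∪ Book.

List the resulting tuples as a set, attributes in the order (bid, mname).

Natural join on bid: {(13, 40, Eve, Bo), (13, 40, Sam, Jo), (22, 20, Cal, Ola), (22, 20, Vic, Bo), (22, 30, Cal, Ola), (22, 30, Vic, Bo)}
Filtering on aname = Eve leaves {(13, 40, Eve, Bo)}.
π_{bid, mname} gives {(13, Bo)}.
Union: {(13, Bo)} with {(13, Lee), (24, Pat), (31, Ned), (32, Gus), (39, Mo)} → {(13, Bo), (13, Lee), (24, Pat), (31, Ned), (32, Gus), (39, Mo)}

{(13, Bo), (13, Lee), (24, Pat), (31, Ned), (32, Gus), (39, Mo)}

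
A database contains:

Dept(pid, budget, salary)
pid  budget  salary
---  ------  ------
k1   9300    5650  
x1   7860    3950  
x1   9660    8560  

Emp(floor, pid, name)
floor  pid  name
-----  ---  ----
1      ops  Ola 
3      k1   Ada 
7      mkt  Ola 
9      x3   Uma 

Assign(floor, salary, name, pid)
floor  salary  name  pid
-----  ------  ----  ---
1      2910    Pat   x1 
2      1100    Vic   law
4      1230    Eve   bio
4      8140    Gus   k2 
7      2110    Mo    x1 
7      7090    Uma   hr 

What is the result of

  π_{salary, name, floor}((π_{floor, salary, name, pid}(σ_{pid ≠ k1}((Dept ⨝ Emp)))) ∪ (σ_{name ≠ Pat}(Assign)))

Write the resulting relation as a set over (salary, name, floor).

{(1100, Vic, 2), (1230, Eve, 4), (2110, Mo, 7), (7090, Uma, 7), (8140, Gus, 4)}

Dept ⋈ Emp (natural join on pid): {(k1, 9300, 5650, 3, Ada)}
σ[pid ≠ k1]: keep tuples satisfying pid ≠ k1 → {}
Keep only column(s) floor, salary, name, pid: {}
σ[name ≠ Pat]: keep tuples satisfying name ≠ Pat → {(2, 1100, Vic, law), (4, 1230, Eve, bio), (4, 8140, Gus, k2), (7, 2110, Mo, x1), (7, 7090, Uma, hr)}
Union: {} with {(2, 1100, Vic, law), (4, 1230, Eve, bio), (4, 8140, Gus, k2), (7, 2110, Mo, x1), (7, 7090, Uma, hr)} → {(2, 1100, Vic, law), (4, 1230, Eve, bio), (4, 8140, Gus, k2), (7, 2110, Mo, x1), (7, 7090, Uma, hr)}
Keep only column(s) salary, name, floor: {(1100, Vic, 2), (1230, Eve, 4), (2110, Mo, 7), (7090, Uma, 7), (8140, Gus, 4)}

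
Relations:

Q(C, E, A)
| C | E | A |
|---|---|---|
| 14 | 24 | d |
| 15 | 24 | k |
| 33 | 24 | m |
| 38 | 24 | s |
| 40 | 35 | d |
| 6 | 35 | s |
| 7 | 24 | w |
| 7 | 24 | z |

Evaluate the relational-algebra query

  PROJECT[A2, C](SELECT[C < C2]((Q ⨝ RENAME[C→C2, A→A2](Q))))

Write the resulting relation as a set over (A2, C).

ρ[C→C2, A→A2]: schema becomes (C2, E, A2); tuples unchanged.
Q ⋈ RENAME[C→C2, A→A2](Q) (natural join on E): {(14, 24, d, 14, d), (14, 24, d, 15, k), (14, 24, d, 33, m), (14, 24, d, 38, s), (14, 24, d, 7, w), (14, 24, d, 7, z), (15, 24, k, 14, d), (15, 24, k, 15, k), (15, 24, k, 33, m), (15, 24, k, 38, s), (15, 24, k, 7, w), (15, 24, k, 7, z), (33, 24, m, 14, d), (33, 24, m, 15, k), (33, 24, m, 33, m), (33, 24, m, 38, s), (33, 24, m, 7, w), (33, 24, m, 7, z), (38, 24, s, 14, d), (38, 24, s, 15, k), (38, 24, s, 33, m), (38, 24, s, 38, s), (38, 24, s, 7, w), (38, 24, s, 7, z), (40, 35, d, 40, d), (40, 35, d, 6, s), (6, 35, s, 40, d), (6, 35, s, 6, s), (7, 24, w, 14, d), (7, 24, w, 15, k), (7, 24, w, 33, m), (7, 24, w, 38, s), (7, 24, w, 7, w), (7, 24, w, 7, z), (7, 24, z, 14, d), (7, 24, z, 15, k), (7, 24, z, 33, m), (7, 24, z, 38, s), (7, 24, z, 7, w), (7, 24, z, 7, z)}
Selection C < C2: {(14, 24, d, 15, k), (14, 24, d, 33, m), (14, 24, d, 38, s), (15, 24, k, 33, m), (15, 24, k, 38, s), (33, 24, m, 38, s), (6, 35, s, 40, d), (7, 24, w, 14, d), (7, 24, w, 15, k), (7, 24, w, 33, m), (7, 24, w, 38, s), (7, 24, z, 14, d), (7, 24, z, 15, k), (7, 24, z, 33, m), (7, 24, z, 38, s)}
Keep only column(s) A2, C (4 duplicate(s) eliminated): {(d, 6), (d, 7), (k, 14), (k, 7), (m, 14), (m, 15), (m, 7), (s, 14), (s, 15), (s, 33), (s, 7)}

{(d, 6), (d, 7), (k, 14), (k, 7), (m, 14), (m, 15), (m, 7), (s, 14), (s, 15), (s, 33), (s, 7)}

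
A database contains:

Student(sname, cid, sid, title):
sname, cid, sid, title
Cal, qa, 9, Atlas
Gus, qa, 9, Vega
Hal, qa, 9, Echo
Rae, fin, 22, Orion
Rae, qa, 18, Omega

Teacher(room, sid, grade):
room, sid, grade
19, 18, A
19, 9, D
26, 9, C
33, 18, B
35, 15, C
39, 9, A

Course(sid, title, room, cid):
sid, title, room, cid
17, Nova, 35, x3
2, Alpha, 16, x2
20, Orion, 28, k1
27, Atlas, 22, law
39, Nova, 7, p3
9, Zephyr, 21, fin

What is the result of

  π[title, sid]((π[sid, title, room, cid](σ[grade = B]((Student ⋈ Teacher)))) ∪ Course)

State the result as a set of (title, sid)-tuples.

Natural join on sid: {(Cal, qa, 9, Atlas, 19, D), (Cal, qa, 9, Atlas, 26, C), (Cal, qa, 9, Atlas, 39, A), (Gus, qa, 9, Vega, 19, D), (Gus, qa, 9, Vega, 26, C), (Gus, qa, 9, Vega, 39, A), (Hal, qa, 9, Echo, 19, D), (Hal, qa, 9, Echo, 26, C), (Hal, qa, 9, Echo, 39, A), (Rae, qa, 18, Omega, 19, A), (Rae, qa, 18, Omega, 33, B)}
Selection grade = B: {(Rae, qa, 18, Omega, 33, B)}
Projecting to sid, title, room, cid: {(18, Omega, 33, qa)}
Set union of the two operands is {(17, Nova, 35, x3), (18, Omega, 33, qa), (2, Alpha, 16, x2), (20, Orion, 28, k1), (27, Atlas, 22, law), (39, Nova, 7, p3), (9, Zephyr, 21, fin)}.
Projecting to title, sid: {(Alpha, 2), (Atlas, 27), (Nova, 17), (Nova, 39), (Omega, 18), (Orion, 20), (Zephyr, 9)}

{(Alpha, 2), (Atlas, 27), (Nova, 17), (Nova, 39), (Omega, 18), (Orion, 20), (Zephyr, 9)}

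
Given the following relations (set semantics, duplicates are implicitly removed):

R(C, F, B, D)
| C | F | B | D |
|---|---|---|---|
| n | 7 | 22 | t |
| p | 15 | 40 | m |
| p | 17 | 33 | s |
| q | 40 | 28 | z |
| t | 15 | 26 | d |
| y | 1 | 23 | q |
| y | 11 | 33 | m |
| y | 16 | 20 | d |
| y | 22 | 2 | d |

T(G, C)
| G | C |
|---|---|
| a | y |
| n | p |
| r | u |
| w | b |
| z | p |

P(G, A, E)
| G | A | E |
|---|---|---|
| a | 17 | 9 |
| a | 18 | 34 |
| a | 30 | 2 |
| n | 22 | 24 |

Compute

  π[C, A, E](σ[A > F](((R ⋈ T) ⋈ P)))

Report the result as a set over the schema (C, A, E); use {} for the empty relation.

Natural join on C: {(p, 15, 40, m, n), (p, 15, 40, m, z), (p, 17, 33, s, n), (p, 17, 33, s, z), (y, 1, 23, q, a), (y, 11, 33, m, a), (y, 16, 20, d, a), (y, 22, 2, d, a)}
Natural join on G: {(p, 15, 40, m, n, 22, 24), (p, 17, 33, s, n, 22, 24), (y, 1, 23, q, a, 17, 9), (y, 1, 23, q, a, 18, 34), (y, 1, 23, q, a, 30, 2), (y, 11, 33, m, a, 17, 9), (y, 11, 33, m, a, 18, 34), (y, 11, 33, m, a, 30, 2), (y, 16, 20, d, a, 17, 9), (y, 16, 20, d, a, 18, 34), (y, 16, 20, d, a, 30, 2), (y, 22, 2, d, a, 17, 9), (y, 22, 2, d, a, 18, 34), (y, 22, 2, d, a, 30, 2)}
Apply σ_{A > F}; surviving tuples: {(p, 15, 40, m, n, 22, 24), (p, 17, 33, s, n, 22, 24), (y, 1, 23, q, a, 17, 9), (y, 1, 23, q, a, 18, 34), (y, 1, 23, q, a, 30, 2), (y, 11, 33, m, a, 17, 9), (y, 11, 33, m, a, 18, 34), (y, 11, 33, m, a, 30, 2), (y, 16, 20, d, a, 17, 9), (y, 16, 20, d, a, 18, 34), (y, 16, 20, d, a, 30, 2), (y, 22, 2, d, a, 30, 2)}
π_{C, A, E} gives {(p, 22, 24), (y, 17, 9), (y, 18, 34), (y, 30, 2)} (8 duplicate(s) eliminated).

{(p, 22, 24), (y, 17, 9), (y, 18, 34), (y, 30, 2)}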